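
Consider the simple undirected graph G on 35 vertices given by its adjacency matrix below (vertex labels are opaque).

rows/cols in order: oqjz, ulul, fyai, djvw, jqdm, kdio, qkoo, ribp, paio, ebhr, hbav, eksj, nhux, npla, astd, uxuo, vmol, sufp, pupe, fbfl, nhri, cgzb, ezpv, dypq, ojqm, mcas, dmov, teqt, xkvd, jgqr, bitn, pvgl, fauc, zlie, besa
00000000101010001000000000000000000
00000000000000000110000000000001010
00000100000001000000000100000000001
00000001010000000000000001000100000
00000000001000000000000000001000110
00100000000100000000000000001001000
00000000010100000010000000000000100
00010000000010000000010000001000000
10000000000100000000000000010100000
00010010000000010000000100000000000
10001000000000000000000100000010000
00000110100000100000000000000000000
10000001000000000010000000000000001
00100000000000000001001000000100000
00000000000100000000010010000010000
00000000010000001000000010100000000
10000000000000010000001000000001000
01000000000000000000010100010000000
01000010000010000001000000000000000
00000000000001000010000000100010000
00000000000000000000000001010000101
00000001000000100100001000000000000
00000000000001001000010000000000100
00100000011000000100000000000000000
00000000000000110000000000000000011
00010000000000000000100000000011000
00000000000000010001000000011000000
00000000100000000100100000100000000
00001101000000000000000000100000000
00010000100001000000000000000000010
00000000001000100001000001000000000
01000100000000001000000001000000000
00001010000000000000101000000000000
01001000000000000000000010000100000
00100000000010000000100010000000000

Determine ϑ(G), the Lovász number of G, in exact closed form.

Vertex cgzb has 4 neighbors: ribp, astd, sufp, ezpv.
deg(npla) = 4; N(npla) = {fyai, fbfl, ezpv, jgqr}.
deg(nhri) = 4; N(nhri) = {mcas, teqt, fauc, besa}.
deg(uxuo) = 4; N(uxuo) = {ebhr, vmol, ojqm, dmov}.
Every vertex has degree 4 (N=35); Kneser-type, 3-subsets of [7].
Distinct eigenvalues (to 3 d.p.): [4.0, 2.0, -1.0, -3.0].
With N=35: ϑ(G) = 35·(-1*(-3))/(4−(-3)) = 15.
Numerically 15.0000.

15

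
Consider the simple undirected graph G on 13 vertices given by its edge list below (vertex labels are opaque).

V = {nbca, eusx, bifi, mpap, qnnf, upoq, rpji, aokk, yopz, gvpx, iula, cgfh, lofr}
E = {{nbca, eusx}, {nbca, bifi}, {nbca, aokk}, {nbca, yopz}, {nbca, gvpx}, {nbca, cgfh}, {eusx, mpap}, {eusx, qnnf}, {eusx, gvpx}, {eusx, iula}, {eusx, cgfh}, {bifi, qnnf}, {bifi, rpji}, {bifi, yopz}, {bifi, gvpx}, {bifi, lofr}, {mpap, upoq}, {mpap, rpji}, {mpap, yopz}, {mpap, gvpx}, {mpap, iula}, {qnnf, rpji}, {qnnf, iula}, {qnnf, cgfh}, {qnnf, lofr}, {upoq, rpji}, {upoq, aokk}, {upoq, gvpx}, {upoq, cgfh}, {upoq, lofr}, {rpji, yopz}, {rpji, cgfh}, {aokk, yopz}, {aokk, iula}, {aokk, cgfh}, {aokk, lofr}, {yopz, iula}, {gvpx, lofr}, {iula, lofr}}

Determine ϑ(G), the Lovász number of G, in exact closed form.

N(aokk) = {nbca, upoq, yopz, iula, cgfh, lofr}, |N(aokk)| = 6.
Vertex lofr has 6 neighbors: bifi, qnnf, upoq, aokk, gvpx, iula.
Vertex nbca has 6 neighbors: eusx, bifi, aokk, yopz, gvpx, cgfh.
Vertex qnnf has 6 neighbors: eusx, bifi, rpji, iula, cgfh, lofr.
13-vertex 6-regular graph: Paley(13): SR with (k,λ,μ)=(6,2,3).
A has 3 distinct eigenvalues ≈ [6.0, 1.3028, -2.3028].
ϑ = −N·λ_min/(λ_max−λ_min) = −13·(-sqrt(13)/2 - 1/2)/(6−(-sqrt(13)/2 - 1/2)) = sqrt(13).
Numerically 3.605551275.

sqrt(13)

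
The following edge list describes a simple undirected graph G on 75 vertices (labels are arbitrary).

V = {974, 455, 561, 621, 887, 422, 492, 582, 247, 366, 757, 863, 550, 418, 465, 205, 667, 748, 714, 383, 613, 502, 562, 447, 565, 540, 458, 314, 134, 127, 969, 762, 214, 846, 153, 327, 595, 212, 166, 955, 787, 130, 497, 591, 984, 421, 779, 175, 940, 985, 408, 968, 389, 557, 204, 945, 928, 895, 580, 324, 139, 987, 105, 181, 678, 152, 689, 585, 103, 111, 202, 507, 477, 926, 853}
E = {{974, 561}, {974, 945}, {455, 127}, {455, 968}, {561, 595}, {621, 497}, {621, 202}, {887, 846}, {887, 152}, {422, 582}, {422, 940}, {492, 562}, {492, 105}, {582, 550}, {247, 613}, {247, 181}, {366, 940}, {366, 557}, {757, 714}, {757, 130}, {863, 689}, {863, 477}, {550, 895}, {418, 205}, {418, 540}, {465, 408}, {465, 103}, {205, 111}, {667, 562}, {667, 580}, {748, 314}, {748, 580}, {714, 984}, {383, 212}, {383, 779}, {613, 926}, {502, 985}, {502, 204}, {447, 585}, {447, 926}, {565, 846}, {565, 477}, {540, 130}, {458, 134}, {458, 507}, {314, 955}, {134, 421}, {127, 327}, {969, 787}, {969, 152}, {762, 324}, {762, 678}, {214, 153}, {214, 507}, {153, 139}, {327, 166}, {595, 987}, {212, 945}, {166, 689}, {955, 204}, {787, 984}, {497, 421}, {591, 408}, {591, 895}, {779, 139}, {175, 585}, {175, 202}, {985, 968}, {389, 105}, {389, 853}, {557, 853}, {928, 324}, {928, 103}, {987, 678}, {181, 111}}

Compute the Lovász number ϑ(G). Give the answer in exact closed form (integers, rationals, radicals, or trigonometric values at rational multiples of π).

75*cos(pi/75)/(cos(pi/75) + 1)

deg(134) = 2; N(134) = {458, 421}.
deg(557) = 2; N(557) = {366, 853}.
Vertex 166 has 2 neighbors: 327, 689.
deg(762) = 2; N(762) = {324, 678}.
Every vertex has degree 2 (N=75); this is C_{75}, the 75-cycle.
A has 38 distinct eigenvalues ≈ [2.0, 1.993, 1.972, 1.937, 1.889, 1.827, 1.753, 1.666, 1.567, 1.458, 1.338, 1.209, 1.072, 0.927, 0.775, 0.618, 0.457, 0.292, 0.126, -0.042, -0.209, -0.375, -0.538, -0.697, -0.852, -1.0, -1.141, -1.275, -1.399, -1.514, -1.618, -1.711, -1.791, -1.86, -1.915, -1.956, -1.984, -1.998].
λ_max=2, λ_min=-2*cos(pi/75); ϑ = −75·λ_min/(λ_max−λ_min) = 75*cos(pi/75)/(cos(pi/75) + 1).
= 37.48355… (decimal).
37 ≤ 75*cos(pi/75)/(cos(pi/75) + 1) ≤ 38: both strict.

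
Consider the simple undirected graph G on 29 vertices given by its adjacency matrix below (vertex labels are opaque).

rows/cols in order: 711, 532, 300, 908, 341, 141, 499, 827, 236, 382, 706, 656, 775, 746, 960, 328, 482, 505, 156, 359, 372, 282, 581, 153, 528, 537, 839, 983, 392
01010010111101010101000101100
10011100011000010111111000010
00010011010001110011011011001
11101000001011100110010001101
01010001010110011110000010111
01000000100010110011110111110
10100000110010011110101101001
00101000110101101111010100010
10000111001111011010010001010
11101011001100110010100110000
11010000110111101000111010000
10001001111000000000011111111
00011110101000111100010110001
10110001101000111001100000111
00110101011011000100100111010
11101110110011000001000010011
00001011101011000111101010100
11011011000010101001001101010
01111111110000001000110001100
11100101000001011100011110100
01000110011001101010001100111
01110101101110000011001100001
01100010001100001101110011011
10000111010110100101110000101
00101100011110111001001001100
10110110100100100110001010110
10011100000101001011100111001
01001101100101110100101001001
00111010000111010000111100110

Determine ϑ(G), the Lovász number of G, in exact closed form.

N(775) = {908, 341, 141, 499, 236, 706, 960, 328, 482, 505, 282, 153, 528, 392}, |N(775)| = 14.
N(983) = {532, 341, 141, 827, 236, 656, 746, 960, 328, 505, 372, 581, 537, 392}, |N(983)| = 14.
deg(537) = 14; N(537) = {711, 300, 908, 141, 499, 236, 656, 960, 505, 156, 581, 528, 839, 983}.
N(711) = {532, 908, 499, 236, 382, 706, 656, 746, 328, 505, 359, 153, 537, 839}, |N(711)| = 14.
Regular of degree 14 on 29 vertices: strongly regular (29,14,6,7).
The 3 distinct eigenvalues: [14.0, 2.193, -3.193].
λ_max=14, λ_min=-sqrt(29)/2 - 1/2; ϑ = −29·λ_min/(λ_max−λ_min) = sqrt(29).
≈ 5.385165 (to 6 d.p.).

sqrt(29)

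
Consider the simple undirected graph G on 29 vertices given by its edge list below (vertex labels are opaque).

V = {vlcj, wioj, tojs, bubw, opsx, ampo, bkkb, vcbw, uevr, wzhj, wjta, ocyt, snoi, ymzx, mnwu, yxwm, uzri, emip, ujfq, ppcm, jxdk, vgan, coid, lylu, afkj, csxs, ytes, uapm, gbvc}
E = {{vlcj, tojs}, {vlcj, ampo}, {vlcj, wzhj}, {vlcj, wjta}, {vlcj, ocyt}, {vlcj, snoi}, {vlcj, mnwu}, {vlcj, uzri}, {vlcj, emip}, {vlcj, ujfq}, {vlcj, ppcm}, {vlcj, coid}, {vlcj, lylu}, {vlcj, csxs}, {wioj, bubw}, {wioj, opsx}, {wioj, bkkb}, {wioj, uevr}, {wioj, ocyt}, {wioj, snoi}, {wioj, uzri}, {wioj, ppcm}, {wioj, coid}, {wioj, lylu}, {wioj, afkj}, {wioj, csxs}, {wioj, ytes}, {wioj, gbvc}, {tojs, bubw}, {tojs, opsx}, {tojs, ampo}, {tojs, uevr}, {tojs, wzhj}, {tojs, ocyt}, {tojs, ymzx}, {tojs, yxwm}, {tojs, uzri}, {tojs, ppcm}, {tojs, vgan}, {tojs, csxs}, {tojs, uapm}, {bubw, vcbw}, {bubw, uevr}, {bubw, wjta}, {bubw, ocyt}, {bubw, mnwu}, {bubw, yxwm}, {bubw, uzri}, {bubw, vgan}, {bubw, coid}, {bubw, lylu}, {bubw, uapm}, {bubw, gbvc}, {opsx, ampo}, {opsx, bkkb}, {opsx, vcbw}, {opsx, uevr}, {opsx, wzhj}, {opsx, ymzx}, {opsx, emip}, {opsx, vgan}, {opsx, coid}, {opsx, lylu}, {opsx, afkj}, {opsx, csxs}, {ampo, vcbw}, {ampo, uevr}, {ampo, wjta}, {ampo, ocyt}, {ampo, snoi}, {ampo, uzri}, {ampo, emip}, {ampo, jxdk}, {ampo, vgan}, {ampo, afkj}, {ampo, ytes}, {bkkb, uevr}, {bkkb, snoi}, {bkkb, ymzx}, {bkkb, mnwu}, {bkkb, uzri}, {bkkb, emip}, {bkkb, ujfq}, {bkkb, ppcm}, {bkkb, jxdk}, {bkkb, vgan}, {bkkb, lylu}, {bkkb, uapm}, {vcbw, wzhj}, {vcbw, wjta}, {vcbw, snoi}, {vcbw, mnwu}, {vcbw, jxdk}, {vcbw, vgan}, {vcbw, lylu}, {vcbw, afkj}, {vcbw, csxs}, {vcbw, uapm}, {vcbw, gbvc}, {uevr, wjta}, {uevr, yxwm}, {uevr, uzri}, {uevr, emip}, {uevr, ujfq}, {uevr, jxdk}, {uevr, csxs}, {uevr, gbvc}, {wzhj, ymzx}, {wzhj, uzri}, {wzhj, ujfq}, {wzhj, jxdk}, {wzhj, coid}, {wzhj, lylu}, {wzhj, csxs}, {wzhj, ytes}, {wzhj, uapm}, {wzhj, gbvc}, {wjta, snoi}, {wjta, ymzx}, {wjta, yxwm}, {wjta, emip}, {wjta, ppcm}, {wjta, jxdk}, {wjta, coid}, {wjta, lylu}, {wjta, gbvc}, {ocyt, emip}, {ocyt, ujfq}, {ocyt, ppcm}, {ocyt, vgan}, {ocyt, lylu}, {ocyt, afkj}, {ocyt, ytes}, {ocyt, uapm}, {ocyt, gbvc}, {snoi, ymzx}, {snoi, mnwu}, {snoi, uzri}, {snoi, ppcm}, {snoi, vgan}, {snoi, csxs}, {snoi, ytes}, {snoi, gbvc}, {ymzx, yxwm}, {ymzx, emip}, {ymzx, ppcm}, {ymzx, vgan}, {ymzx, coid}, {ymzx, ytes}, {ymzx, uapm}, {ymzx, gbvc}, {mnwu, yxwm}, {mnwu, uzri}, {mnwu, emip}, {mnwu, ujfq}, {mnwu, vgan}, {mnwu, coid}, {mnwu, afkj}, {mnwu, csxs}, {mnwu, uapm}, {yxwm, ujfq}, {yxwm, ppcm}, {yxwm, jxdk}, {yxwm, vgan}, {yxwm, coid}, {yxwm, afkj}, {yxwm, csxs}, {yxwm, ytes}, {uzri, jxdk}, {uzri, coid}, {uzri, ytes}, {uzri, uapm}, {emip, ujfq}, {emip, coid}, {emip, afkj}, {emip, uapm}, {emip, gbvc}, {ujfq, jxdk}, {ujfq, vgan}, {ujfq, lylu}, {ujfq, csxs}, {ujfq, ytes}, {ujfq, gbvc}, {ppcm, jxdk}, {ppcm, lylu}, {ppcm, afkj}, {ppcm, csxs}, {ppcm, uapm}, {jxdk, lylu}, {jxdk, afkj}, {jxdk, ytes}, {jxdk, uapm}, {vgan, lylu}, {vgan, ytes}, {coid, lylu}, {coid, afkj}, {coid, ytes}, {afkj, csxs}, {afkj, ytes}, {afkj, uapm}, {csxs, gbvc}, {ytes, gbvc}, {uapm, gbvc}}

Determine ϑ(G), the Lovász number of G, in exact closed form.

deg(ocyt) = 14; N(ocyt) = {vlcj, wioj, tojs, bubw, ampo, emip, ujfq, ppcm, vgan, lylu, afkj, ytes, uapm, gbvc}.
Vertex snoi has 14 neighbors: vlcj, wioj, ampo, bkkb, vcbw, wjta, ymzx, mnwu, uzri, ppcm, vgan, csxs, ytes, gbvc.
N(csxs) = {vlcj, wioj, tojs, opsx, vcbw, uevr, wzhj, snoi, mnwu, yxwm, ujfq, ppcm, afkj, gbvc}, |N(csxs)| = 14.
deg(coid) = 14; N(coid) = {vlcj, wioj, bubw, opsx, wzhj, wjta, ymzx, mnwu, yxwm, uzri, emip, lylu, afkj, ytes}.
Regular of degree 14 on 29 vertices: SR(29,14,6,7) — a Paley graph.
spec(A) ≈ [14.0, 2.19258, -3.19258] (distinct, 5 d.p.).
−29·(-sqrt(29)/2 - 1/2) / ((14)−(-sqrt(29)/2 - 1/2)) = sqrt(29) = ϑ(G).
≈ 5.38516481 (to 8 d.p.).

sqrt(29)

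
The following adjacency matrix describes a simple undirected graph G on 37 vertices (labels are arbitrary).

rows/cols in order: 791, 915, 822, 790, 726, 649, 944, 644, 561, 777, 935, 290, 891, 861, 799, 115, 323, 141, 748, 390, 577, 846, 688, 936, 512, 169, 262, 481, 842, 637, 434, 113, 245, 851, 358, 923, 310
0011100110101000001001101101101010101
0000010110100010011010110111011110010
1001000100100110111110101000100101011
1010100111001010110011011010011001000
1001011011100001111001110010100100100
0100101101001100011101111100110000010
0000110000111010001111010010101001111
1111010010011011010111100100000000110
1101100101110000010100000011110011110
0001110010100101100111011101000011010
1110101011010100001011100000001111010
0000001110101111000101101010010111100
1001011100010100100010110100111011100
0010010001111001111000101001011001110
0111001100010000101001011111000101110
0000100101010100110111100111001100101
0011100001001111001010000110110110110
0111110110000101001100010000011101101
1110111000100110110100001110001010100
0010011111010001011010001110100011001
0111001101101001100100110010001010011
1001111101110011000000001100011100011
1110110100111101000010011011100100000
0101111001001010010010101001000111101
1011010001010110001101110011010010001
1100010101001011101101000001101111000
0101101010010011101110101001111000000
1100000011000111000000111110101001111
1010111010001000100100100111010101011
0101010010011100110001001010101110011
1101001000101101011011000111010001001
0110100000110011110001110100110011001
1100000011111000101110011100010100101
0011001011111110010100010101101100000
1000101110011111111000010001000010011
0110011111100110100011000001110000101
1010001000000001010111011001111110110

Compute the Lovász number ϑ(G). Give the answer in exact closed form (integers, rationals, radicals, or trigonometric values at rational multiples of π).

Vertex 637 has 18 neighbors: 915, 790, 649, 561, 290, 891, 861, 323, 141, 846, 512, 262, 842, 434, 113, 245, 923, 310.
Vertex 310 has 18 neighbors: 791, 822, 944, 115, 141, 390, 577, 846, 936, 512, 481, 842, 637, 434, 113, 245, 358, 923.
N(944) = {726, 649, 935, 290, 891, 799, 748, 390, 577, 846, 936, 262, 842, 434, 851, 358, 923, 310}, |N(944)| = 18.
deg(141) = 18; N(141) = {915, 822, 790, 726, 649, 644, 561, 861, 115, 748, 390, 936, 637, 434, 113, 851, 358, 310}.
Regular of degree 18 on 37 vertices: Paley(37): SR with (k,λ,μ)=(18,8,9).
Distinct eigenvalues (to 4 d.p.): [18.0, 2.5414, -3.5414].
ϑ = −N·λ_min/(λ_max−λ_min) = −37·(-sqrt(37)/2 - 1/2)/(18−(-sqrt(37)/2 - 1/2)) = sqrt(37).
= 6.0827625… (decimal).

sqrt(37)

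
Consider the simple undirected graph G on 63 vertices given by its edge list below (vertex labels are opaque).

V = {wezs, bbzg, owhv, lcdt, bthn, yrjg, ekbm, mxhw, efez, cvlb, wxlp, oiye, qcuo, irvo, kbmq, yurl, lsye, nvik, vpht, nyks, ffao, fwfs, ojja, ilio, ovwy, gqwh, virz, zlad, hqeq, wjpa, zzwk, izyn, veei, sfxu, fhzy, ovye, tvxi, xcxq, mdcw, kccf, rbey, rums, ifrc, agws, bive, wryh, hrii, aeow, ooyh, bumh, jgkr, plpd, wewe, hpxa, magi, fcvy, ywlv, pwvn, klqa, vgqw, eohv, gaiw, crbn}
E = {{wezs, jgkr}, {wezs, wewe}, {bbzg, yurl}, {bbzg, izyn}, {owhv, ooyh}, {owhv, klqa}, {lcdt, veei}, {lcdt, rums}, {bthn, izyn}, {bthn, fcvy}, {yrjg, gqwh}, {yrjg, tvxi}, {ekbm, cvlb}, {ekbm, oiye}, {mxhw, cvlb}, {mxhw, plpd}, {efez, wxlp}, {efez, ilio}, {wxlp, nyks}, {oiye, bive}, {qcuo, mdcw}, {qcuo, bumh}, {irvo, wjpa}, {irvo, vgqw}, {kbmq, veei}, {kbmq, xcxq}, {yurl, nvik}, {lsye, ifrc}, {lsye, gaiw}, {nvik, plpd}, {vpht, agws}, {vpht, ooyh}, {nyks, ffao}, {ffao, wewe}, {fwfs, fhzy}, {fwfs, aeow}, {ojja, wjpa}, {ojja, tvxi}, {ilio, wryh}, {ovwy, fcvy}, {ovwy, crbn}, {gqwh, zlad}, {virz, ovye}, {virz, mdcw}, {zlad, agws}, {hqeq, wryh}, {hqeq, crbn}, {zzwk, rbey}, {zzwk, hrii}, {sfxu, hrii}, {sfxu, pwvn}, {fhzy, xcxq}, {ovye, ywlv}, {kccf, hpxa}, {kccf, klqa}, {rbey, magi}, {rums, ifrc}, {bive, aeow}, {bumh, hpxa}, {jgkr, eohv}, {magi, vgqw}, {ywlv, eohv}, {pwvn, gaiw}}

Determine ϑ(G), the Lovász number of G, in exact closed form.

deg(ffao) = 2; N(ffao) = {nyks, wewe}.
Vertex tvxi has 2 neighbors: yrjg, ojja.
N(owhv) = {ooyh, klqa}, |N(owhv)| = 2.
deg(yrjg) = 2; N(yrjg) = {gqwh, tvxi}.
Regular of degree 2 on 63 vertices: a single 63-cycle (edge-transitive).
Distinct eigenvalues (to 3 d.p.): [2.0, 1.99, 1.96, 1.911, 1.843, 1.756, 1.652, 1.532, 1.396, 1.247, 1.085, 0.912, 0.731, 0.542, 0.347, 0.149, -0.05, -0.249, -0.445, -0.637, -0.823, -1.0, -1.167, -1.323, -1.466, -1.594, -1.707, -1.802, -1.879, -1.938, -1.978, -1.998].
With N=63: ϑ(G) = 63·(-(-1)*2*cos(pi/63))/(2−(-2*cos(pi/63))) = 63*cos(pi/63)/(cos(pi/63) + 1).
ϑ(G) ≈ 31.4804093.
Sandwich: α(G)=31 ≤ ϑ(G)=63*cos(pi/63)/(cos(pi/63) + 1) ≤ χ(Ḡ)=32 (both strict).

63*cos(pi/63)/(cos(pi/63) + 1)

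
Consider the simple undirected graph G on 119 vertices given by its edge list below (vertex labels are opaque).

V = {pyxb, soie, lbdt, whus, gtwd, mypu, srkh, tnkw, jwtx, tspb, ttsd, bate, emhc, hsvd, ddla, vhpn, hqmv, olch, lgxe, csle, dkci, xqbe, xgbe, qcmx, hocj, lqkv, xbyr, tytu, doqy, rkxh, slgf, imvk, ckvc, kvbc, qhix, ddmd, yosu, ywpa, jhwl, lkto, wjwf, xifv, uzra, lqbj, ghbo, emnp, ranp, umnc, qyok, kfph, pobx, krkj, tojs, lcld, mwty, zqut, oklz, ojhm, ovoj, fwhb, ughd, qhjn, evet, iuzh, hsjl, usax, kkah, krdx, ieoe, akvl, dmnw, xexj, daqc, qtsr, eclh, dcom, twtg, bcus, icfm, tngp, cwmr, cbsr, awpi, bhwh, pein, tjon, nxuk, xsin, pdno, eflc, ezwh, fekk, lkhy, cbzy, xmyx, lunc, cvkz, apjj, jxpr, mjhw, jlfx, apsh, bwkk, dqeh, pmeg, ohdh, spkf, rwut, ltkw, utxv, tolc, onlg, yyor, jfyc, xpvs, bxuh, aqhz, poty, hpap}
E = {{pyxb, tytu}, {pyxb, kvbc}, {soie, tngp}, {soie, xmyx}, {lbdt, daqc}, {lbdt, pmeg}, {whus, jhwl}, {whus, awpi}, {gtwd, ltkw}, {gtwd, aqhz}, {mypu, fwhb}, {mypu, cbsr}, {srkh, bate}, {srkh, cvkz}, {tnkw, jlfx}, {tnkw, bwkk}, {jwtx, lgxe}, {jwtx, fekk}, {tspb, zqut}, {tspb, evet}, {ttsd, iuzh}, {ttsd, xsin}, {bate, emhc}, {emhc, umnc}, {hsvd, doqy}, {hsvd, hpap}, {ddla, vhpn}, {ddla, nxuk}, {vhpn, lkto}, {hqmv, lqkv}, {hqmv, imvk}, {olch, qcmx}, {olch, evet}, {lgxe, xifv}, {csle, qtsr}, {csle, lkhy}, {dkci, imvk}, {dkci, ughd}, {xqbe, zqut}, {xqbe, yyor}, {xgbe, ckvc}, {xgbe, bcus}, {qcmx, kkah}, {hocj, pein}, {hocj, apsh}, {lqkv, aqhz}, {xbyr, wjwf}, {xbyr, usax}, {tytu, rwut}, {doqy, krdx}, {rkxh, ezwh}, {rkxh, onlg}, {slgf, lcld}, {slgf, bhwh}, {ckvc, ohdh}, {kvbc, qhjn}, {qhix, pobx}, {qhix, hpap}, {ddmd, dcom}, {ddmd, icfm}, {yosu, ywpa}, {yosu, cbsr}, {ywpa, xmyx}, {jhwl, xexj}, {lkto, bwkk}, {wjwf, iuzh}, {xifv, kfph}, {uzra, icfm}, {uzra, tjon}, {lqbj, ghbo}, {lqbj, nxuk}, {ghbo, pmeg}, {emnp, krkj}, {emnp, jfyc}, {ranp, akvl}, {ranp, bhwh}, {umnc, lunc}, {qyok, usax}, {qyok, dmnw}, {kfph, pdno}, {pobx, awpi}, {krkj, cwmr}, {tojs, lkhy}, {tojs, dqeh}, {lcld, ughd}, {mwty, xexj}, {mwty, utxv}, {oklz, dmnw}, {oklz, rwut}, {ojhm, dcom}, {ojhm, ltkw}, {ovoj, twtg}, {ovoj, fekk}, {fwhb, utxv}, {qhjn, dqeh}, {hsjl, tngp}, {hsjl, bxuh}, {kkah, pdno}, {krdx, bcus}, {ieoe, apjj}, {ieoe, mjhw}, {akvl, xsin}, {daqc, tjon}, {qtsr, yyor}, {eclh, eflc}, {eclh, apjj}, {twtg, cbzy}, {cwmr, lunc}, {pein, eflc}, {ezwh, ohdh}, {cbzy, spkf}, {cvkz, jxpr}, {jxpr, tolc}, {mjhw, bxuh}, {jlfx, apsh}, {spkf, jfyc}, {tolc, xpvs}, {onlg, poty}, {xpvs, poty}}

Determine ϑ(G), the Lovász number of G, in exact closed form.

119*cos(pi/119)/(cos(pi/119) + 1)

deg(xmyx) = 2; N(xmyx) = {soie, ywpa}.
deg(xqbe) = 2; N(xqbe) = {zqut, yyor}.
Vertex tspb has 2 neighbors: zqut, evet.
N(qyok) = {usax, dmnw}, |N(qyok)| = 2.
G on 119 vertices is 2-regular; this is C_{119}, the 119-cycle.
A has 60 distinct eigenvalues ≈ [2.0, 1.99721, 1.98886, 1.97496, 1.95556, 1.93071, 1.90047, 1.86494, 1.82422, 1.7784, 1.72763, 1.67205, 1.6118, 1.54707, 1.47802, 1.40485, 1.32776, 1.24698, 1.16272, 1.07522, 0.98472, 0.89148, 0.79575, 0.6978, 0.59791, 0.49636, 0.39342, 0.28938, 0.18454, 0.07918, -0.0264, -0.1319, -0.23704, -0.34152, -0.44504, -0.54733, -0.64808, -0.74704, -0.84391, -0.93843, -1.03033, -1.11936, -1.20527, -1.28782, -1.36678, -1.44194, -1.51307, -1.57999, -1.6425, -1.70043, -1.75363, -1.80194, -1.84522, -1.88337, -1.91626, -1.94381, -1.96595, -1.9826, -1.99373, -1.9993].
Lovász: ϑ = −119(-2*cos(pi/119))/(2+-(-1)*2*cos(pi/119)) = 119*cos(pi/119)/(cos(pi/119) + 1).
= 59.48963… (decimal).
Lovász sandwich 59 ≤ 119*cos(pi/119)/(cos(pi/119) + 1) ≤ 60: both strict.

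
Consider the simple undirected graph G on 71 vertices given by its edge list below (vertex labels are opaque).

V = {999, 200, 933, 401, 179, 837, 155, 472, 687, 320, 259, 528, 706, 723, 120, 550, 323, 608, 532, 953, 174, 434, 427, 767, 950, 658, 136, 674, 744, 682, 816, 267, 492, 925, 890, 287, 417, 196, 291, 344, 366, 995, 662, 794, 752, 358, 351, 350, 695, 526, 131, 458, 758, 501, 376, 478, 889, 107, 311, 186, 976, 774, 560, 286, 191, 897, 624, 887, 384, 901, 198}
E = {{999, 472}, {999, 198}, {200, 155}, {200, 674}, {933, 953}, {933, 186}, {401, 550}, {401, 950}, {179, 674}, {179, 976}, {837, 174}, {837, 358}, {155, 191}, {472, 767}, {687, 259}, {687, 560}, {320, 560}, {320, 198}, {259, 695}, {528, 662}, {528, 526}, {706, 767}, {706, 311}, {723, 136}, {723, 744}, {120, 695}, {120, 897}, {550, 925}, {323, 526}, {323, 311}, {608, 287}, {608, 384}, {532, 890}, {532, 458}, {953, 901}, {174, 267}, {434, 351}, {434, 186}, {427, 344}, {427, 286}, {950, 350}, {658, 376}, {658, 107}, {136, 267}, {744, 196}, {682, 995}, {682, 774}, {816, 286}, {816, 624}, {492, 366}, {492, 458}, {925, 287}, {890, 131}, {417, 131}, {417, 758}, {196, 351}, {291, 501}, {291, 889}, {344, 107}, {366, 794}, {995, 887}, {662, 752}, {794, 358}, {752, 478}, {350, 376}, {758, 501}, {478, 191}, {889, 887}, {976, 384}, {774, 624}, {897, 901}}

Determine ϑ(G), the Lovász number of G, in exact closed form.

N(624) = {816, 774}, |N(624)| = 2.
N(976) = {179, 384}, |N(976)| = 2.
N(107) = {658, 344}, |N(107)| = 2.
Vertex 550 has 2 neighbors: 401, 925.
Regular of degree 2 on 71 vertices: connected 2-regular on 71 ⇒ C_{71}.
spec(A) ≈ [2.0, 1.99217, 1.96876, 1.92993, 1.876, 1.80739, 1.72463, 1.62837, 1.51937, 1.39848, 1.26665, 1.1249, 0.97435, 0.81617, 0.6516, 0.48194, 0.3085, 0.13265, -0.04424, -0.22079, -0.3956, -0.56732, -0.7346, -0.89613, -1.05065, -1.19694, -1.33387, -1.46036, -1.57542, -1.67814, -1.76774, -1.8435, -1.90483, -1.95125, -1.98241, -1.99804] (distinct, 5 d.p.).
ϑ = −N·λ_min/(λ_max−λ_min) = −71·(-2*cos(pi/71))/(2−(-2*cos(pi/71))) = 71*cos(pi/71)/(cos(pi/71) + 1).
ϑ(G) ≈ 35.48262.
35 ≤ 71*cos(pi/71)/(cos(pi/71) + 1) ≤ 36: both strict.

71*cos(pi/71)/(cos(pi/71) + 1)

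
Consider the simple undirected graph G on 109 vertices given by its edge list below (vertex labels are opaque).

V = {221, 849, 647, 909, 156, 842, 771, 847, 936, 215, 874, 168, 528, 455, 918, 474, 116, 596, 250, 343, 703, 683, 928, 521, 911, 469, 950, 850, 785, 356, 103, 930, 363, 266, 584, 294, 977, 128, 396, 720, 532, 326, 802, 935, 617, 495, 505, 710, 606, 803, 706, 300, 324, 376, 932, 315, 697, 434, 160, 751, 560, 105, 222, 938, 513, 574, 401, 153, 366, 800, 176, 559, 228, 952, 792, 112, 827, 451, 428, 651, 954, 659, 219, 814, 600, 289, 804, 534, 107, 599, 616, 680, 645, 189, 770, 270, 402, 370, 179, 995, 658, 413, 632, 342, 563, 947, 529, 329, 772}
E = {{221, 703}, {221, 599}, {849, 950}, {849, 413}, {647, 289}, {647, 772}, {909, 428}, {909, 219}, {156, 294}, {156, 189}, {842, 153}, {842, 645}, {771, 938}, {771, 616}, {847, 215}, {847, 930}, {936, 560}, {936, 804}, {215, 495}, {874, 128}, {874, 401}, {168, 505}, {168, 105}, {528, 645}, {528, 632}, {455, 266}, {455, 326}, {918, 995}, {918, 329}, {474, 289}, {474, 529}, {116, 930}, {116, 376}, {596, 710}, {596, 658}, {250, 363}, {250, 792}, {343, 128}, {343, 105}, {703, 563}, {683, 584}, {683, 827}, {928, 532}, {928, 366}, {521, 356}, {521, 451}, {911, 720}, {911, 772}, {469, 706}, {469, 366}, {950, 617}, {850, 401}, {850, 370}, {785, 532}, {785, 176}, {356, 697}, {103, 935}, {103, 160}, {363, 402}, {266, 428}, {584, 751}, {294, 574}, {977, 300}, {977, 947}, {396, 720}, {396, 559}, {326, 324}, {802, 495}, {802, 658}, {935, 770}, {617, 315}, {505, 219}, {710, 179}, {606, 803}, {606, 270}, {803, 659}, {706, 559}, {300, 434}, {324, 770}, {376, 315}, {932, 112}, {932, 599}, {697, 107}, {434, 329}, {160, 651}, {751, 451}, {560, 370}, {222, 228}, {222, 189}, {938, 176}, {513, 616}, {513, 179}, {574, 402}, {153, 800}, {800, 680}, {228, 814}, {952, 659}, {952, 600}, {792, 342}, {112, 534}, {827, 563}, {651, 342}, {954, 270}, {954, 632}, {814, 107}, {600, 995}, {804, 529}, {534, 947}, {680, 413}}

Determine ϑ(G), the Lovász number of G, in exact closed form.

deg(751) = 2; N(751) = {584, 451}.
N(606) = {803, 270}, |N(606)| = 2.
N(116) = {930, 376}, |N(116)| = 2.
deg(683) = 2; N(683) = {584, 827}.
deg(v) = 2 for all v (|V|=109); this is C_{109}, the 109-cycle.
Distinct eigenvalues (to 5 d.p.): [2.0, 1.99668, 1.98672, 1.97017, 1.94707, 1.9175, 1.88157, 1.83938, 1.79108, 1.73683, 1.67682, 1.61123, 1.54029, 1.46424, 1.38332, 1.2978, 1.20797, 1.11413, 1.01659, 0.91568, 0.81172, 0.70506, 0.59606, 0.48509, 0.3725, 0.25867, 0.14399, 0.02882, -0.08644, -0.20141, -0.31572, -0.42897, -0.5408, -0.65083, -0.7587, -0.86406, -0.96654, -1.06581, -1.16154, -1.25341, -1.34111, -1.42437, -1.50289, -1.57642, -1.64471, -1.70754, -1.76469, -1.81598, -1.86125, -1.90032, -1.93309, -1.95943, -1.97927, -1.99253, -1.99917].
Lovász: ϑ = −109(-2*cos(pi/109))/(2+-(-1)*2*cos(pi/109)) = 109*cos(pi/109)/(cos(pi/109) + 1).
= 54.4886801… (decimal).
Check 54 ≤ 109*cos(pi/109)/(cos(pi/109) + 1) ≤ 55: both strict.

109*cos(pi/109)/(cos(pi/109) + 1)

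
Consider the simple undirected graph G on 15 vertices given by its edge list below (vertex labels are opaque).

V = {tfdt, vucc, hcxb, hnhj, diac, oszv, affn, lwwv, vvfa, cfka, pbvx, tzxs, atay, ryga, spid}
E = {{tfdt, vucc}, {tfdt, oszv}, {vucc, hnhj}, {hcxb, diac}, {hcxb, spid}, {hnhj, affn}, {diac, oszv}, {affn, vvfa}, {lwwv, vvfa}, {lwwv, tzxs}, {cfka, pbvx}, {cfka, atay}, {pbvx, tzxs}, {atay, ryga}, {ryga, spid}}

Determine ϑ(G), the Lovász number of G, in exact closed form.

Vertex hnhj has 2 neighbors: vucc, affn.
Vertex spid has 2 neighbors: hcxb, ryga.
N(cfka) = {pbvx, atay}, |N(cfka)| = 2.
Vertex vvfa has 2 neighbors: affn, lwwv.
15-vertex 2-regular graph: connected 2-regular on 15 ⇒ C_{15}.
The 8 distinct eigenvalues: [2.0, 1.827, 1.338, 0.618, -0.209, -1.0, -1.618, -1.956].
−15·(-2*cos(pi/15)) / ((2)−(-2*cos(pi/15))) = 15*cos(pi/15)/(cos(pi/15) + 1) = ϑ(G).
ϑ(G) ≈ 7.417148248.
Lovász sandwich 7 ≤ 15*cos(pi/15)/(cos(pi/15) + 1) ≤ 8: both strict.

15*cos(pi/15)/(cos(pi/15) + 1)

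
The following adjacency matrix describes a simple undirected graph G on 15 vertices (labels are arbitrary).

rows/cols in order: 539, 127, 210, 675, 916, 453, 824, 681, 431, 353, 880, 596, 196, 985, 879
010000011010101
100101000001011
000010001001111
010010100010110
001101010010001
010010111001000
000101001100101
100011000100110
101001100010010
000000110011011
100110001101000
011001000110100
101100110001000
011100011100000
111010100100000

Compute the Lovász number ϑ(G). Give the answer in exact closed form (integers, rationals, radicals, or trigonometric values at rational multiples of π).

N(127) = {539, 675, 453, 596, 985, 879}, |N(127)| = 6.
N(596) = {127, 210, 453, 353, 880, 196}, |N(596)| = 6.
N(539) = {127, 681, 431, 880, 196, 879}, |N(539)| = 6.
deg(453) = 6; N(453) = {127, 916, 824, 681, 431, 596}.
Every vertex has degree 6 (N=15); Kneser K(6,2) on C(6,2)=15 vertices.
A has 3 distinct eigenvalues ≈ [6.0, 1.0, -3.0].
With N=15: ϑ(G) = 15·(-1*(-3))/(6−(-3)) = 5.
= 5.00000… (decimal).

5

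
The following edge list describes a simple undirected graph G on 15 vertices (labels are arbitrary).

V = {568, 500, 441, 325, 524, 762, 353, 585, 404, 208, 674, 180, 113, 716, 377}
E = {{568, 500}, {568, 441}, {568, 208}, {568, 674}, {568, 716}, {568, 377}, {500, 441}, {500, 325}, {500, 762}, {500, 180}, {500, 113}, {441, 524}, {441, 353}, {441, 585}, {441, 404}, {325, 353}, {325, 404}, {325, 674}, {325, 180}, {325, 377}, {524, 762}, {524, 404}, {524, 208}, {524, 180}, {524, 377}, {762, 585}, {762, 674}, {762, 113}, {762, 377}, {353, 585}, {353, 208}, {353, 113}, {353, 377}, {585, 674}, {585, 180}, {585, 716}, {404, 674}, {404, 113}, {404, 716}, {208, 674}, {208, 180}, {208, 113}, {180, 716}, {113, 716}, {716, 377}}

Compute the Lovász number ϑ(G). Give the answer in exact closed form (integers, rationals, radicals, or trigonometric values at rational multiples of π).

5

N(762) = {500, 524, 585, 674, 113, 377}, |N(762)| = 6.
N(568) = {500, 441, 208, 674, 716, 377}, |N(568)| = 6.
Vertex 716 has 6 neighbors: 568, 585, 404, 180, 113, 377.
Vertex 500 has 6 neighbors: 568, 441, 325, 762, 180, 113.
15-vertex 6-regular graph: Kneser-type, 2-subsets of [6].
The 3 distinct eigenvalues: [6.0, 1.0, -3.0].
Lovász: ϑ = −15(-3)/(6+-1*(-3)) = 5.
≈ 5.0000 (to 4 d.p.).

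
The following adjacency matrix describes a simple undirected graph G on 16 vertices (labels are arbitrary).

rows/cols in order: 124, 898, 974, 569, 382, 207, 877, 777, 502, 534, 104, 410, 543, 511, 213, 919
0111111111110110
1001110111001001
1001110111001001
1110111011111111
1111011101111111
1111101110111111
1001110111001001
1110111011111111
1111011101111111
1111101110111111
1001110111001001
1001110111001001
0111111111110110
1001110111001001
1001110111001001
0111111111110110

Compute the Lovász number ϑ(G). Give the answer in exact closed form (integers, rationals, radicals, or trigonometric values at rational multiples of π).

deg(502) = 14; N(502) = {124, 898, 974, 569, 207, 877, 777, 534, 104, 410, 543, 511, 213, 919}.
deg(382) = 14; N(382) = {124, 898, 974, 569, 207, 877, 777, 534, 104, 410, 543, 511, 213, 919}.
Vertex 898 has 9 neighbors: 124, 569, 382, 207, 777, 502, 534, 543, 919.
deg(534) = 14; N(534) = {124, 898, 974, 569, 382, 877, 777, 502, 104, 410, 543, 511, 213, 919}.
Complete 5-partite, parts [7, 3, 2, 2, 2]: perfect, ϑ = α = 7.
ϑ(G) ≈ 7.000000000.
Sandwich: α(G)=7 ≤ ϑ(G)=7 ≤ χ(Ḡ)=7 (collapsed).

7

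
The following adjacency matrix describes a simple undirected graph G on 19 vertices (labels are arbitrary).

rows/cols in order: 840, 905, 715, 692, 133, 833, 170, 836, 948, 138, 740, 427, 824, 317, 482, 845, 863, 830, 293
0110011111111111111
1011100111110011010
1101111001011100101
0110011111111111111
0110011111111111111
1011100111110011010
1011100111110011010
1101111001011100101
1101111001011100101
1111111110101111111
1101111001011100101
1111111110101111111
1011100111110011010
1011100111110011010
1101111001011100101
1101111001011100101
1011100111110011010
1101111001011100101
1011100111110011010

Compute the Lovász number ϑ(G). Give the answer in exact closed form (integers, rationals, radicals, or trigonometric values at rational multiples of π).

deg(482) = 12; N(482) = {840, 905, 692, 133, 833, 170, 138, 427, 824, 317, 863, 293}.
N(830) = {840, 905, 692, 133, 833, 170, 138, 427, 824, 317, 863, 293}, |N(830)| = 12.
deg(840) = 16; N(840) = {905, 715, 833, 170, 836, 948, 138, 740, 427, 824, 317, 482, 845, 863, 830, 293}.
Vertex 740 has 12 neighbors: 840, 905, 692, 133, 833, 170, 138, 427, 824, 317, 863, 293.
4 parts of sizes [7, 7, 3, 2]; α(G) = 7 = ϑ (perfect).
= 7.0000… (decimal).
Check 7 ≤ 7 ≤ 7: collapsed.

7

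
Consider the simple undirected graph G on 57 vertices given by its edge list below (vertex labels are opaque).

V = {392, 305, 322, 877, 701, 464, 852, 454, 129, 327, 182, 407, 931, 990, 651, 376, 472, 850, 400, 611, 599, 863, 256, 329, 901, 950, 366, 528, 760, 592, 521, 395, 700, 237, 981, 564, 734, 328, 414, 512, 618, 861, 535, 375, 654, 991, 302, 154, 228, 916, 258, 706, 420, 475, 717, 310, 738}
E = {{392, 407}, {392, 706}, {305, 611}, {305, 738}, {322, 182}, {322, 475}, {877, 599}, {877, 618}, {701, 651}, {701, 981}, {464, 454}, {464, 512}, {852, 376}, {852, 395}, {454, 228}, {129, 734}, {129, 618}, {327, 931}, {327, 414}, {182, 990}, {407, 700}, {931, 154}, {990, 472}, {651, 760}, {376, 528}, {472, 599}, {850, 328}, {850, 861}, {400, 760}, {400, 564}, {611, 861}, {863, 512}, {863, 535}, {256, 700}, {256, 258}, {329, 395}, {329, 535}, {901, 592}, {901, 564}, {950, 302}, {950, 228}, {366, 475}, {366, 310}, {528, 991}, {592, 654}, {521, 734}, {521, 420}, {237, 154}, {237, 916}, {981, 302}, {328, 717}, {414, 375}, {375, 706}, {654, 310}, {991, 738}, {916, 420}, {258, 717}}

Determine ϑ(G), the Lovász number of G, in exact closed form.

57*cos(pi/57)/(cos(pi/57) + 1)

deg(329) = 2; N(329) = {395, 535}.
Vertex 521 has 2 neighbors: 734, 420.
Vertex 182 has 2 neighbors: 322, 990.
Vertex 376 has 2 neighbors: 852, 528.
Regular of degree 2 on 57 vertices: connected 2-regular on 57 ⇒ C_{57}.
A has 29 distinct eigenvalues ≈ [2.0, 1.9879, 1.9516, 1.8916, 1.8087, 1.7038, 1.5783, 1.4336, 1.2714, 1.0939, 0.9031, 0.7013, 0.491, 0.2747, 0.0551, -0.1652, -0.3834, -0.597, -0.8034, -1.0, -1.1845, -1.3546, -1.5082, -1.6436, -1.7589, -1.853, -1.9245, -1.9727, -1.997].
With N=57: ϑ(G) = 57·(-(-1)*2*cos(pi/57))/(2−(-2*cos(pi/57))) = 57*cos(pi/57)/(cos(pi/57) + 1).
Numerically 28.478345168.
α=28, χ(Ḡ)=29; ϑ=57*cos(pi/57)/(cos(pi/57) + 1) lies between (both strict).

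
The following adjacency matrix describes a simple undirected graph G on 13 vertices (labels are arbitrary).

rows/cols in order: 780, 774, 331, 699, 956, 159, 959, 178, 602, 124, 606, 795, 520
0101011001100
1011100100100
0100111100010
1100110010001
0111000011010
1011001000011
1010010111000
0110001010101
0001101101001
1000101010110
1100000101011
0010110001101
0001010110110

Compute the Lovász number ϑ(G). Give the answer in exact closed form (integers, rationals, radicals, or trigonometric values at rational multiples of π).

deg(780) = 6; N(780) = {774, 699, 159, 959, 124, 606}.
deg(956) = 6; N(956) = {774, 331, 699, 602, 124, 795}.
Vertex 159 has 6 neighbors: 780, 331, 699, 959, 795, 520.
deg(699) = 6; N(699) = {780, 774, 956, 159, 602, 520}.
Every vertex has degree 6 (N=13); strongly regular (13,6,2,3).
The 3 distinct eigenvalues: [6.0, 1.3028, -2.3028].
Lovász: ϑ = −13(-sqrt(13)/2 - 1/2)/(6+-(-sqrt(13)/2 - 1/2)) = sqrt(13).
= 3.605551… (decimal).

sqrt(13)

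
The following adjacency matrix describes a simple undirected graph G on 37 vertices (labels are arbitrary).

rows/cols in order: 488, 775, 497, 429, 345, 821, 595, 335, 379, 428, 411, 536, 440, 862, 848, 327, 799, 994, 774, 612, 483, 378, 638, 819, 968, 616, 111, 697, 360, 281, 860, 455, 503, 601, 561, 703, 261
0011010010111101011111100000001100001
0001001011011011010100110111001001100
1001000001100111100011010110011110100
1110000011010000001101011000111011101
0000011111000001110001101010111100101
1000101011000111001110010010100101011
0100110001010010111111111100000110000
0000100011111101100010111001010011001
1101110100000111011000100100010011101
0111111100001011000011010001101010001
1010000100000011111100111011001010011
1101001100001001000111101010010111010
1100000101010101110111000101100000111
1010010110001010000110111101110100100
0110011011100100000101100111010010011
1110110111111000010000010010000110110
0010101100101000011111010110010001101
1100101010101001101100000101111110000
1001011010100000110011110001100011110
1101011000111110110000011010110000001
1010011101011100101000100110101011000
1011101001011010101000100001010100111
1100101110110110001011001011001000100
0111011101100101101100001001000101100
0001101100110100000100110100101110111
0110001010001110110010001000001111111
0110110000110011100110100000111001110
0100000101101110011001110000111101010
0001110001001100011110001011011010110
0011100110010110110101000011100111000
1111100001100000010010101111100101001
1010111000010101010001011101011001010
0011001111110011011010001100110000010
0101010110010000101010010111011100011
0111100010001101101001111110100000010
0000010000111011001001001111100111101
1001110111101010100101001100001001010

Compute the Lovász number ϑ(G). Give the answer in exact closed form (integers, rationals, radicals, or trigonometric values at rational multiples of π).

Vertex 862 has 18 neighbors: 488, 497, 821, 335, 379, 440, 848, 612, 483, 638, 819, 968, 616, 697, 360, 281, 455, 561.
N(819) = {775, 497, 429, 821, 595, 335, 428, 411, 862, 327, 799, 774, 612, 968, 697, 455, 601, 561}, |N(819)| = 18.
deg(994) = 18; N(994) = {488, 775, 345, 595, 379, 411, 440, 327, 799, 774, 612, 616, 697, 360, 281, 860, 455, 503}.
deg(429) = 18; N(429) = {488, 775, 497, 379, 428, 536, 774, 612, 378, 819, 968, 360, 281, 860, 503, 601, 561, 261}.
deg(v) = 18 for all v (|V|=37); SR(37,18,8,9) — a Paley graph.
A has 3 distinct eigenvalues ≈ [18.0, 2.541381, -3.541381].
Lovász (edge-transitive): ϑ = −37·(-sqrt(37)/2 - 1/2)/((18)−(-sqrt(37)/2 - 1/2)) = sqrt(37).
≈ 6.0827625 (to 7 d.p.).

sqrt(37)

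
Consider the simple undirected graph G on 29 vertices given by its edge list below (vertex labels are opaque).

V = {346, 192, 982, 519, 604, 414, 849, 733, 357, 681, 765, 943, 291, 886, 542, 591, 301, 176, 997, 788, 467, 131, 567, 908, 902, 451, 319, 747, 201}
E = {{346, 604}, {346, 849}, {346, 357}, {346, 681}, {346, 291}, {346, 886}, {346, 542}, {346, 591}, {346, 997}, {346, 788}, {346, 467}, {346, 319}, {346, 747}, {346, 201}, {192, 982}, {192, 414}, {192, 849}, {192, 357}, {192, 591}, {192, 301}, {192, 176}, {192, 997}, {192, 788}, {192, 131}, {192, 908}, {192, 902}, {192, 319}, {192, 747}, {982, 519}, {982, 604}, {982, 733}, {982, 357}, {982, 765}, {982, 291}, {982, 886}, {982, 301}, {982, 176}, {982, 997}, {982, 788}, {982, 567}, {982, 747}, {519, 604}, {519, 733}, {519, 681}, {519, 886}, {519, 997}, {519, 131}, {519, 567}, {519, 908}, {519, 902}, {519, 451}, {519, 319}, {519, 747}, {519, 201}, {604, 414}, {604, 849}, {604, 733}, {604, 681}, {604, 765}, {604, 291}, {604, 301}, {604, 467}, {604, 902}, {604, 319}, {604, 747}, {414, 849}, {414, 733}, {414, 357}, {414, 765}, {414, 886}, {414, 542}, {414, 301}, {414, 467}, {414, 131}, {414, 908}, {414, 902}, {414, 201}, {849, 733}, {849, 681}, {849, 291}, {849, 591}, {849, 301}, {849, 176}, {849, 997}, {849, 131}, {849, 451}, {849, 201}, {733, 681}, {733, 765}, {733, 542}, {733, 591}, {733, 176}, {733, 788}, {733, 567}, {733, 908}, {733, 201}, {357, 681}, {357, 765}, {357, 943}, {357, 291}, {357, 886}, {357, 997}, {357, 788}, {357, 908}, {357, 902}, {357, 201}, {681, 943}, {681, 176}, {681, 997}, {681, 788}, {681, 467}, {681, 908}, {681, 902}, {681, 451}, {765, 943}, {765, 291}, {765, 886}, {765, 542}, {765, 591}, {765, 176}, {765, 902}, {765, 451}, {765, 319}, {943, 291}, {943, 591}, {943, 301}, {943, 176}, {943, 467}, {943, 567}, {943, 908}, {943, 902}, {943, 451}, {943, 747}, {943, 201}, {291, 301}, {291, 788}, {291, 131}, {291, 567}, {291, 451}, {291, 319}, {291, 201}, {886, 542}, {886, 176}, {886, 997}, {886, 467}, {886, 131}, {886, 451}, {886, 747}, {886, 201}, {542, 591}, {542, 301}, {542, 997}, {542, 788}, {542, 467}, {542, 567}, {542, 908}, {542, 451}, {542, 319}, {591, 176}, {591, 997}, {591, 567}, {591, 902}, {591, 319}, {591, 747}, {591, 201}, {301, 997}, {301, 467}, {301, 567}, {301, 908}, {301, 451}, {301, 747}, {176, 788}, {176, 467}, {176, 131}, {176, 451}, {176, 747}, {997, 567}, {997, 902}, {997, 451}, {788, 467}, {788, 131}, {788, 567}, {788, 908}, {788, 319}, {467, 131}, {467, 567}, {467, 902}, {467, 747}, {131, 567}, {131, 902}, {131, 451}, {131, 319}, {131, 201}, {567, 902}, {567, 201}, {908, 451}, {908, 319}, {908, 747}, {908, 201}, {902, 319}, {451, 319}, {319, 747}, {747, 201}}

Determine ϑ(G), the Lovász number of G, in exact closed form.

sqrt(29)

Vertex 733 has 14 neighbors: 982, 519, 604, 414, 849, 681, 765, 542, 591, 176, 788, 567, 908, 201.
Vertex 591 has 14 neighbors: 346, 192, 849, 733, 765, 943, 542, 176, 997, 567, 902, 319, 747, 201.
N(201) = {346, 519, 414, 849, 733, 357, 943, 291, 886, 591, 131, 567, 908, 747}, |N(201)| = 14.
deg(176) = 14; N(176) = {192, 982, 849, 733, 681, 765, 943, 886, 591, 788, 467, 131, 451, 747}.
G on 29 vertices is 14-regular; strongly regular (29,14,6,7).
spec(A) ≈ [14.0, 2.1926, -3.1926] (distinct, 4 d.p.).
λ_max=14, λ_min=-sqrt(29)/2 - 1/2; ϑ = −29·λ_min/(λ_max−λ_min) = sqrt(29).
Numerically 5.385165.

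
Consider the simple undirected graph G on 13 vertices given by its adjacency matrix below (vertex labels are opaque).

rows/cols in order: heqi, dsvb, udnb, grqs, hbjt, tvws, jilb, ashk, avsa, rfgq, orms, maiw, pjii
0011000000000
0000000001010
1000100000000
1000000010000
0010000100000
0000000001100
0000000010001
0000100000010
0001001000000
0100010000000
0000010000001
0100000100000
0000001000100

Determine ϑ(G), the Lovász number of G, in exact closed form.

Vertex rfgq has 2 neighbors: dsvb, tvws.
deg(grqs) = 2; N(grqs) = {heqi, avsa}.
deg(dsvb) = 2; N(dsvb) = {rfgq, maiw}.
N(pjii) = {jilb, orms}, |N(pjii)| = 2.
G on 13 vertices is 2-regular; connected 2-regular on 13 ⇒ C_{13}.
Distinct eigenvalues (to 5 d.p.): [2.0, 1.77091, 1.13613, 0.24107, -0.70921, -1.49702, -1.94188].
−13·(-2*cos(pi/13)) / ((2)−(-2*cos(pi/13))) = 13*cos(pi/13)/(cos(pi/13) + 1) = ϑ(G).
= 6.404168563… (decimal).
Sandwich: α(G)=6 ≤ ϑ(G)=13*cos(pi/13)/(cos(pi/13) + 1) ≤ χ(Ḡ)=7 (both strict).

13*cos(pi/13)/(cos(pi/13) + 1)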